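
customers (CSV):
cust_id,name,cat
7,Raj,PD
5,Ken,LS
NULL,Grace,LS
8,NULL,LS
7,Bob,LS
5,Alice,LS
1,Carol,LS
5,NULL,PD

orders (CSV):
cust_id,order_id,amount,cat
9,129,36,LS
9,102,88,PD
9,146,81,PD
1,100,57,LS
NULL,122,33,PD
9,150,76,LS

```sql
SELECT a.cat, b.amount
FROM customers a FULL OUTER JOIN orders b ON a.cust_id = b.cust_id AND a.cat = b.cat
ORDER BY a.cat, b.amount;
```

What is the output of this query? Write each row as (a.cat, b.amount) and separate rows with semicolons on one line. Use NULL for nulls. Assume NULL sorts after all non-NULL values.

(LS, 57); (LS, NULL); (LS, NULL); (LS, NULL); (LS, NULL); (LS, NULL); (PD, NULL); (PD, NULL); (NULL, 33); (NULL, 36); (NULL, 76); (NULL, 81); (NULL, 88)

FULL OUTER JOIN keeps every row from both sides; unmatched rows get NULL for the other side's columns.
Matching on a.cust_id = b.cust_id AND a.cat = b.cat. A NULL in a compared column never satisfies the condition.
- a (cust_id=7, cat=PD) has no partner → padded with NULL.
- a (cust_id=5, cat=LS) has no partner → padded with NULL.
- a (cust_id=NULL, cat=LS) has no partner → padded with NULL.
- a (cust_id=8, cat=LS) has no partner → padded with NULL.
- a (cust_id=7, cat=LS) has no partner → padded with NULL.
- a (cust_id=5, cat=LS) has no partner → padded with NULL.
- a (cust_id=1, cat=LS) pairs with 1 row(s) of b.
- a (cust_id=5, cat=PD) has no partner → padded with NULL.
- 5 b row(s) had no a match → kept, a columns NULL.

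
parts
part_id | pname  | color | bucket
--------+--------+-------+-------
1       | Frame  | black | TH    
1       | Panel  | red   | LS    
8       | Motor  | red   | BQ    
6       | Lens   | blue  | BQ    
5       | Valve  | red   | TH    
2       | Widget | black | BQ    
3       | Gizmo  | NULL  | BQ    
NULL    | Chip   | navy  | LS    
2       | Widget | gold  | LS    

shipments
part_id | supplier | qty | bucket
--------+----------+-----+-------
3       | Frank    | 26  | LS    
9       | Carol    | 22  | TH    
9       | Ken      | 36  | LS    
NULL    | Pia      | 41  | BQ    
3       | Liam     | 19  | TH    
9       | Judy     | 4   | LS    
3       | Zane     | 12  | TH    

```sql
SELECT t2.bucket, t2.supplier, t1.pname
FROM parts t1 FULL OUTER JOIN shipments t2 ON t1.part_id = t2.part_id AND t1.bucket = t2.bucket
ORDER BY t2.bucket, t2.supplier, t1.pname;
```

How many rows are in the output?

16

FULL OUTER JOIN keeps every row from both sides; unmatched rows get NULL for the other side's columns.
Matching on t1.part_id = t2.part_id AND t1.bucket = t2.bucket. A NULL in a compared column never satisfies the condition.
Matched pairs: 0; unmatched t1 rows kept: 9; unmatched t2 rows kept: 7.
Total: 0 matched + 16 padded = 16 rows.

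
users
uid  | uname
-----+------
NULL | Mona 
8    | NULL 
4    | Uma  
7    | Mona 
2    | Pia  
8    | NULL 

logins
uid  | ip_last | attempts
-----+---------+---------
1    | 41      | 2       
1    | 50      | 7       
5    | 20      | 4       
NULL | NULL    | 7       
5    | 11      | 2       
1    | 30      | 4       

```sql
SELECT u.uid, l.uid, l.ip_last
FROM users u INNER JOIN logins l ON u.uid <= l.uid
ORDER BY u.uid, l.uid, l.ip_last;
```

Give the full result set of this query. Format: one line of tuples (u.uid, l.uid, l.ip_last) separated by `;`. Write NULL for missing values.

INNER JOIN keeps only pairs where the ON condition holds.
Matching on u.uid <= l.uid. A NULL in a compared column never satisfies the condition.
- u row (uid=NULL): no match → dropped.
- u row (uid=8): no match → dropped.
- u row (uid=4): matches 2 l row(s) → 2 output row(s).
- u row (uid=7): no match → dropped.
- u row (uid=2): matches 2 l row(s) → 2 output row(s).
- u row (uid=8): no match → dropped.
After projecting and ordering:
u.uid | l.uid | l.ip_last
2 | 5 | 11
2 | 5 | 20
4 | 5 | 11
4 | 5 | 20

(2, 5, 11); (2, 5, 20); (4, 5, 11); (4, 5, 20)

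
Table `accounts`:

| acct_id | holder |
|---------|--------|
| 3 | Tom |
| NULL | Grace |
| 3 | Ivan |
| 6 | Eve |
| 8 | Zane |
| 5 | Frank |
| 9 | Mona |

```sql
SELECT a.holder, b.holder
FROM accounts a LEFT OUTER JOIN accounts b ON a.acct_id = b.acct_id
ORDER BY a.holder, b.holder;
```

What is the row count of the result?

LEFT JOIN keeps every row from `accounts a`; unmatched rows get NULL for `accounts b`'s columns.
Matching on a.acct_id = b.acct_id. A NULL in a compared column never satisfies the condition.
- a[0] acct_id=3 → 2 match(es) in b → 2 row(s).
- a[1] acct_id=NULL → no match; kept with NULLs on the b side.
- a[2] acct_id=3 → 2 match(es) in b → 2 row(s).
- a[3] acct_id=6 → 1 match(es) in b → 1 row(s).
- a[4] acct_id=8 → 1 match(es) in b → 1 row(s).
- a[5] acct_id=5 → 1 match(es) in b → 1 row(s).
- a[6] acct_id=9 → 1 match(es) in b → 1 row(s).
Total: 8 matched + 1 padded = 9 rows.

9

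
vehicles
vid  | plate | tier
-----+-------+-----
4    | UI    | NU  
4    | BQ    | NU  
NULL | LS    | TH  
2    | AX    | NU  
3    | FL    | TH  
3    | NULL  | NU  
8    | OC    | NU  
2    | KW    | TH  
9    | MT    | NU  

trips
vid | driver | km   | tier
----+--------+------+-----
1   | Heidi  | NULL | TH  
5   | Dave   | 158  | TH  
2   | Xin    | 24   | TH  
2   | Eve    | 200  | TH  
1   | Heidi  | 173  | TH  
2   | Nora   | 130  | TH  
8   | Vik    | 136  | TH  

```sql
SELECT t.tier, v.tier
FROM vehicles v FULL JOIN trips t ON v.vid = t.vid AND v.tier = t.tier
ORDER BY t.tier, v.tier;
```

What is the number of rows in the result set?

15

FULL OUTER JOIN keeps every row from both sides; unmatched rows get NULL for the other side's columns.
Matching on v.vid = t.vid AND v.tier = t.tier. A NULL in a compared column never satisfies the condition.
- v (vid=4, tier=NU) has no partner → padded with NULL.
- v (vid=4, tier=NU) has no partner → padded with NULL.
- v (vid=NULL, tier=TH) has no partner → padded with NULL.
- v (vid=2, tier=NU) has no partner → padded with NULL.
- v (vid=3, tier=TH) has no partner → padded with NULL.
- v (vid=3, tier=NU) has no partner → padded with NULL.
- v (vid=8, tier=NU) has no partner → padded with NULL.
- v (vid=2, tier=TH) pairs with 3 row(s) of t.
- v (vid=9, tier=NU) has no partner → padded with NULL.
- 4 row(s) from t found no v partner → padded with NULL.
Total: 3 matched + 12 padded = 15 rows.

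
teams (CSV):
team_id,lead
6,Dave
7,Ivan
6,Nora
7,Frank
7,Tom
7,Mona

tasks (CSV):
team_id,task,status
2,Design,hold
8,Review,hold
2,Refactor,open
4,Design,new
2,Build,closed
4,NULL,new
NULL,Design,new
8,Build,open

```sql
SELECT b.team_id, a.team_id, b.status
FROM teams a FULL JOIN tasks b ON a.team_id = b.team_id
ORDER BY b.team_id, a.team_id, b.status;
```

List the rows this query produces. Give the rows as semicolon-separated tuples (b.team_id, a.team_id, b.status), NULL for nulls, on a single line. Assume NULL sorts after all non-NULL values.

FULL OUTER JOIN keeps every row from both sides; unmatched rows get NULL for the other side's columns.
Matching on a.team_id = b.team_id. A NULL in a compared column never satisfies the condition.
Matched pairs: 0; unmatched a rows kept: 6; unmatched b rows kept: 8.

(2, NULL, closed); (2, NULL, hold); (2, NULL, open); (4, NULL, new); (4, NULL, new); (8, NULL, hold); (8, NULL, open); (NULL, 6, NULL); (NULL, 6, NULL); (NULL, 7, NULL); (NULL, 7, NULL); (NULL, 7, NULL); (NULL, 7, NULL); (NULL, NULL, new)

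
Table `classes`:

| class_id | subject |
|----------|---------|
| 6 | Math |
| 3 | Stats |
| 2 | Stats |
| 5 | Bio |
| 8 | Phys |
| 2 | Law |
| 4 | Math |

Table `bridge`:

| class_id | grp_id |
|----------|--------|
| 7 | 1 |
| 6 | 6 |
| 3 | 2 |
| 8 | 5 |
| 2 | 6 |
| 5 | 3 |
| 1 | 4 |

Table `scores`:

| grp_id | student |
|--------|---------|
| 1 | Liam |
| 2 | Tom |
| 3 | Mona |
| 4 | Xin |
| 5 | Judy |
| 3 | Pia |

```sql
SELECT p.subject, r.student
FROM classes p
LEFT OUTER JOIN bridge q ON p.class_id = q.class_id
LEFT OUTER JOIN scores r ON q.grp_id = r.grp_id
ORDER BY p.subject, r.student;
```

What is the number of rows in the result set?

Evaluate left to right. First `classes p LEFT JOIN bridge q` on class_id: 7 row(s).
Then LEFT JOIN `scores r` on grp_id: each of those 7 rows is kept; rows whose q.grp_id has no match in r get NULL for r's columns.
Result: 8 row(s).

8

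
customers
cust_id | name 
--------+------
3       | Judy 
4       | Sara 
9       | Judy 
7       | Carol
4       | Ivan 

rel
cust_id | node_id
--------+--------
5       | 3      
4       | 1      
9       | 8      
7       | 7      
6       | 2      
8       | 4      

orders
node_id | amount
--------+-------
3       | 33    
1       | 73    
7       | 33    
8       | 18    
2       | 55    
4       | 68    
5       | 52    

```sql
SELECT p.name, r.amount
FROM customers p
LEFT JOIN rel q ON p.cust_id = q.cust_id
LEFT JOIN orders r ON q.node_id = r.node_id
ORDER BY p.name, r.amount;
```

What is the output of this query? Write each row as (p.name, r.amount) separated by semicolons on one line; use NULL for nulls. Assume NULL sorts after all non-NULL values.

(Carol, 33); (Ivan, 73); (Judy, 18); (Judy, NULL); (Sara, 73)

Joins associate left-to-right: customers LEFT JOIN rel on cust_id gives 5 intermediate row(s).
Then LEFT JOIN `orders r` on node_id: each of those 5 rows is kept; rows whose q.node_id has no match in r get NULL for r's columns.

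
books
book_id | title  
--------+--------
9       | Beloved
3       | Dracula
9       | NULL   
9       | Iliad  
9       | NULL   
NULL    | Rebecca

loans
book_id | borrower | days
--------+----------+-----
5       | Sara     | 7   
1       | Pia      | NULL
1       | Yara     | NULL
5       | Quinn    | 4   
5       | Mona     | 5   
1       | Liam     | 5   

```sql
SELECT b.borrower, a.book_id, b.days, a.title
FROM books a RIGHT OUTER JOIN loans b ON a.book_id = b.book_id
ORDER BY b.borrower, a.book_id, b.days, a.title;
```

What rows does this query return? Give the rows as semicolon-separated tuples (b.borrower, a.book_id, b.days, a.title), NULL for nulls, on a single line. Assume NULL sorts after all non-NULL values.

RIGHT JOIN keeps every row from `loans`; unmatched rows get NULL for `books`'s columns.
Matching on a.book_id = b.book_id. A NULL in a compared column never satisfies the condition.
Matched pairs: 0; unmatched b rows kept: 6.

(Liam, NULL, 5, NULL); (Mona, NULL, 5, NULL); (Pia, NULL, NULL, NULL); (Quinn, NULL, 4, NULL); (Sara, NULL, 7, NULL); (Yara, NULL, NULL, NULL)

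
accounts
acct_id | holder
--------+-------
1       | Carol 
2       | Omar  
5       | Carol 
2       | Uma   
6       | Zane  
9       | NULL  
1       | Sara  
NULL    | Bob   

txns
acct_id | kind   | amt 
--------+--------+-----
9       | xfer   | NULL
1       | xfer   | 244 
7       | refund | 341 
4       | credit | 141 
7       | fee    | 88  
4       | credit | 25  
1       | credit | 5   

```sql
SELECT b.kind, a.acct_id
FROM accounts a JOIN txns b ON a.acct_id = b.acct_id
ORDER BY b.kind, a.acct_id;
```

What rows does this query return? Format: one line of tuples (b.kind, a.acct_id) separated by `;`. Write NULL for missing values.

(credit, 1); (credit, 1); (xfer, 1); (xfer, 1); (xfer, 9)

INNER JOIN keeps only pairs where the ON condition holds.
Matching on a.acct_id = b.acct_id. A NULL in a compared column never satisfies the condition.
- a (acct_id=1) pairs with 2 row(s) of b.
- a (acct_id=2) has no partner → excluded.
- a (acct_id=5) has no partner → excluded.
- a (acct_id=2) has no partner → excluded.
- a (acct_id=6) has no partner → excluded.
- a (acct_id=9) pairs with 1 row(s) of b.
- a (acct_id=1) pairs with 2 row(s) of b.
- a (acct_id=NULL) has no partner → excluded.
After projecting and ordering:
b.kind | a.acct_id
credit | 1
credit | 1
xfer | 1
xfer | 1
xfer | 9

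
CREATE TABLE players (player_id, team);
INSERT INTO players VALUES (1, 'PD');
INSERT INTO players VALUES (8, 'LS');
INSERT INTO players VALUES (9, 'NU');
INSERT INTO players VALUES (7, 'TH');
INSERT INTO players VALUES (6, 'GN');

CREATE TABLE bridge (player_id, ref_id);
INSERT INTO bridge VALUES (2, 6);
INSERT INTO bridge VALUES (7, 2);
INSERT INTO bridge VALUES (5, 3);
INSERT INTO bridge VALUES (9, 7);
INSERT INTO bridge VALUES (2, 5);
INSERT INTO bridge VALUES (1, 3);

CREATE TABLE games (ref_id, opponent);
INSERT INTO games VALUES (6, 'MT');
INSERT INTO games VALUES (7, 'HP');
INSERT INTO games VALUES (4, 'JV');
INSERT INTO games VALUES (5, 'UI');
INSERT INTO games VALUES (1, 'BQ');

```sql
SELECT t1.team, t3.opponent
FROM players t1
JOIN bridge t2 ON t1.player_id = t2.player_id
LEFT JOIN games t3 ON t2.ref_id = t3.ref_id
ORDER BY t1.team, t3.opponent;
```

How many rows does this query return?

3

Evaluate left to right. First `players t1 INNER JOIN bridge t2` on player_id: 3 row(s).
Then LEFT JOIN `games t3` on ref_id: each of those 3 rows is kept; rows whose t2.ref_id has no match in t3 get NULL for t3's columns.
Result: 3 row(s).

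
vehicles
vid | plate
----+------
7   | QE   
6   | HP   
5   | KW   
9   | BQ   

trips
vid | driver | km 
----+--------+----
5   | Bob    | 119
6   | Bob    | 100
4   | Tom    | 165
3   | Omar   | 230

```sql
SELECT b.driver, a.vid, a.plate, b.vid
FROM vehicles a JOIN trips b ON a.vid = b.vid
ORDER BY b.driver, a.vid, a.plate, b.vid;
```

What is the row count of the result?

INNER JOIN keeps only pairs where the ON condition holds.
Matching on a.vid = b.vid.
- a (vid=7) has no partner → excluded.
- a (vid=6) pairs with 1 row(s) of b.
- a (vid=5) pairs with 1 row(s) of b.
- a (vid=9) has no partner → excluded.
Total: 2 rows.

2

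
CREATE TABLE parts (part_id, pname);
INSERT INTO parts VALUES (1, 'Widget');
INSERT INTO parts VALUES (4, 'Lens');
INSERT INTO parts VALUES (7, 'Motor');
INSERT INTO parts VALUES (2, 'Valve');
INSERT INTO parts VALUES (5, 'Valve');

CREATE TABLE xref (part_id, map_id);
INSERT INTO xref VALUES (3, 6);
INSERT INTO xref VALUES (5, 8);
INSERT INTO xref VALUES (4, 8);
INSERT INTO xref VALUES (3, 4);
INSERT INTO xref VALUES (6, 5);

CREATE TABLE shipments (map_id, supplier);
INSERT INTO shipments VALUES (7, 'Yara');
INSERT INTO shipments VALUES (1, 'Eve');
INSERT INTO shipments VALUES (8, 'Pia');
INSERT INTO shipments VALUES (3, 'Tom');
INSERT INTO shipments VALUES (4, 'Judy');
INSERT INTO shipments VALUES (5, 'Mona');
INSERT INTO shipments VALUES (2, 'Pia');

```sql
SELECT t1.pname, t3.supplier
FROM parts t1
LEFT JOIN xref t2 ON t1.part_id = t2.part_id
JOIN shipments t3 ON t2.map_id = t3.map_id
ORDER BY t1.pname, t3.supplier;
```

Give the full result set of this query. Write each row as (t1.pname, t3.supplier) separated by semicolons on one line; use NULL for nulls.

Step 1 — t1 LEFT JOIN t2 on part_id → 5 row(s).
Then INNER JOIN `shipments t3` on map_id: keep only rows whose t2.map_id appears in t3.

(Lens, Pia); (Valve, Pia)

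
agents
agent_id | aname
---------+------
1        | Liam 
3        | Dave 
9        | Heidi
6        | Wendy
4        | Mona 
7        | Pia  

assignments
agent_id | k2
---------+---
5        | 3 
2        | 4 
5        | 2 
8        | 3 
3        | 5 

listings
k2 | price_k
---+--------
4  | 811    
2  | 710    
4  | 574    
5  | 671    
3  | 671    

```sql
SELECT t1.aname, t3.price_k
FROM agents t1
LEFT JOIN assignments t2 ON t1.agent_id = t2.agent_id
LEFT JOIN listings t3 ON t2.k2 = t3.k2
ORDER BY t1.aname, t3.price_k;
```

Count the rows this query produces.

6

Step 1 — t1 LEFT JOIN t2 on agent_id → 6 row(s).
Then LEFT JOIN `listings t3` on k2: each of those 6 rows is kept; rows whose t2.k2 has no match in t3 get NULL for t3's columns.
Result: 6 row(s).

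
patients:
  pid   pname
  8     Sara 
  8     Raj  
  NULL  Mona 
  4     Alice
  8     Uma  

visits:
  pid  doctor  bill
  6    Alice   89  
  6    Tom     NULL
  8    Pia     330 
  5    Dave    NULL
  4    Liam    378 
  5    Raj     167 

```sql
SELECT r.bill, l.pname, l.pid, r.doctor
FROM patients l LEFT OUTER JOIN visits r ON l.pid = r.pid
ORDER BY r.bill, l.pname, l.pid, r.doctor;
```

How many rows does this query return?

5

LEFT JOIN keeps every row from `patients`; unmatched rows get NULL for `visits`'s columns.
Matching on l.pid = r.pid. A NULL in a compared column never satisfies the condition.
Matched pairs: 4; unmatched l rows kept: 1.
Total: 4 matched + 1 padded = 5 rows.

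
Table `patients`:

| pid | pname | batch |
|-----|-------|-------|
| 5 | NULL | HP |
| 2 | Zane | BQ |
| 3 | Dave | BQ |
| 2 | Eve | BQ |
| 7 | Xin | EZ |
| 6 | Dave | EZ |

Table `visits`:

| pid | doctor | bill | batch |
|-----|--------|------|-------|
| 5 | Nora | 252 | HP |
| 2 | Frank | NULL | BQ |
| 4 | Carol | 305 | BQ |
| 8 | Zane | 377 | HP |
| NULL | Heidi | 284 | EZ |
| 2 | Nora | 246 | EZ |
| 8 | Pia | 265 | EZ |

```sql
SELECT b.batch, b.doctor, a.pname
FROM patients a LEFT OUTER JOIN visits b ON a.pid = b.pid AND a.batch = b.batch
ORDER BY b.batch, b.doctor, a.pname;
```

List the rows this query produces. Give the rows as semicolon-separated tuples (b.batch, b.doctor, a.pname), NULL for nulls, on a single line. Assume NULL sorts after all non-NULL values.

LEFT JOIN keeps every row from `patients`; unmatched rows get NULL for `visits`'s columns.
Matching on a.pid = b.pid AND a.batch = b.batch. A NULL in a compared column never satisfies the condition.
- a[0] pid=5, batch=HP → 1 match(es) in b → 1 row(s).
- a[1] pid=2, batch=BQ → 1 match(es) in b → 1 row(s).
- a[2] pid=3, batch=BQ → no match; kept with NULLs on the b side.
- a[3] pid=2, batch=BQ → 1 match(es) in b → 1 row(s).
- a[4] pid=7, batch=EZ → no match; kept with NULLs on the b side.
- a[5] pid=6, batch=EZ → no match; kept with NULLs on the b side.
After projecting and ordering:
b.batch | b.doctor | a.pname
BQ | Frank | Eve
BQ | Frank | Zane
HP | Nora | NULL
NULL | NULL | Dave
NULL | NULL | Dave
NULL | NULL | Xin

(BQ, Frank, Eve); (BQ, Frank, Zane); (HP, Nora, NULL); (NULL, NULL, Dave); (NULL, NULL, Dave); (NULL, NULL, Xin)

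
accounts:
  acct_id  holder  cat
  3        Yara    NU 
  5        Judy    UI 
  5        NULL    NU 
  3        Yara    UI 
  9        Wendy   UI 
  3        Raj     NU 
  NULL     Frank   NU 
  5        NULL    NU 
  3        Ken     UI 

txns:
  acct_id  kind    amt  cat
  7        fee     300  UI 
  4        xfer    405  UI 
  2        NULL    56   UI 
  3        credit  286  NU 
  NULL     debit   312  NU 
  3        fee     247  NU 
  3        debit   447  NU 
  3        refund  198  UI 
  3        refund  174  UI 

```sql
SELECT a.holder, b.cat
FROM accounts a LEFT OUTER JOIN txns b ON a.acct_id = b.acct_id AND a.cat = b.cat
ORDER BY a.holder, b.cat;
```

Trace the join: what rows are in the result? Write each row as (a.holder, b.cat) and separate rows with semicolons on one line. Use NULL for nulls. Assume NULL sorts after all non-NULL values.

LEFT JOIN keeps every row from `accounts`; unmatched rows get NULL for `txns`'s columns.
Matching on a.acct_id = b.acct_id AND a.cat = b.cat. A NULL in a compared column never satisfies the condition.
Matched pairs: 10; unmatched a rows kept: 5.

(Frank, NULL); (Judy, NULL); (Ken, UI); (Ken, UI); (Raj, NU); (Raj, NU); (Raj, NU); (Wendy, NULL); (Yara, NU); (Yara, NU); (Yara, NU); (Yara, UI); (Yara, UI); (NULL, NULL); (NULL, NULL)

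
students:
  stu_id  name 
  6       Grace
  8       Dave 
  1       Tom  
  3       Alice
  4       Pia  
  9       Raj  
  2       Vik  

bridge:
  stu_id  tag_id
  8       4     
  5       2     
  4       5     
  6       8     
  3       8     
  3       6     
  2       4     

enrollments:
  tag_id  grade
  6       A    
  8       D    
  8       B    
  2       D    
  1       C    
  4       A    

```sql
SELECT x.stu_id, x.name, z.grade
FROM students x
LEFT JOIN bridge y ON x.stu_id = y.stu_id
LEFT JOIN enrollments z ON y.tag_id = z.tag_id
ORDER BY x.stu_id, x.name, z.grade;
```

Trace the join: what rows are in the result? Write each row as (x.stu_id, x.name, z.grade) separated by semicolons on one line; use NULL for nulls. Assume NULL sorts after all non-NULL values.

(1, Tom, NULL); (2, Vik, A); (3, Alice, A); (3, Alice, B); (3, Alice, D); (4, Pia, NULL); (6, Grace, B); (6, Grace, D); (8, Dave, A); (9, Raj, NULL)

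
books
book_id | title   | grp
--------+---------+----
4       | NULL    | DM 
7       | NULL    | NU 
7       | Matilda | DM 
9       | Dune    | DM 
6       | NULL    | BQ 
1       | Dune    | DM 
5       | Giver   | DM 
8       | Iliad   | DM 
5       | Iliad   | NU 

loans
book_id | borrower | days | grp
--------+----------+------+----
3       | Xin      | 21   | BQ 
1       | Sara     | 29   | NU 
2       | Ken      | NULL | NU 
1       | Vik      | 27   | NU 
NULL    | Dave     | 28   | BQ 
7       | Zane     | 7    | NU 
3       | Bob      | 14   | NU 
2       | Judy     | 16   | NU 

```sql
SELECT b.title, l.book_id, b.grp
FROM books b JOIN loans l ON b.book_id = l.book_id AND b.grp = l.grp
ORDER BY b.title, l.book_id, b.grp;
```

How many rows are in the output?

INNER JOIN keeps only pairs where the ON condition holds.
Matching on b.book_id = l.book_id AND b.grp = l.grp. A NULL in a compared column never satisfies the condition.
- book_id=4, grp=DM: no matching l row, dropped.
- book_id=7, grp=NU: 1 matching l row(s), so 1 row(s) emitted.
- book_id=7, grp=DM: no matching l row, dropped.
- book_id=9, grp=DM: no matching l row, dropped.
- book_id=6, grp=BQ: no matching l row, dropped.
- book_id=1, grp=DM: no matching l row, dropped.
- book_id=5, grp=DM: no matching l row, dropped.
- book_id=8, grp=DM: no matching l row, dropped.
- book_id=5, grp=NU: no matching l row, dropped.
Total: 1 rows.

1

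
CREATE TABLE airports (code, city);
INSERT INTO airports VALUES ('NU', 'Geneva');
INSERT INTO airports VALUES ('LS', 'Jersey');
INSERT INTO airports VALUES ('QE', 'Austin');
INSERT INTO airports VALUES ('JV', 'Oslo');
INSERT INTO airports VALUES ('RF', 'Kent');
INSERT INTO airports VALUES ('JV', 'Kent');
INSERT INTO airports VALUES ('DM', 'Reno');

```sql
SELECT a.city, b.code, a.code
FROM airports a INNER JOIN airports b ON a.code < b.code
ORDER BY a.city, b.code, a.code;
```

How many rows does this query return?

20

INNER JOIN keeps only pairs where the ON condition holds.
Matching on a.code < b.code.
Matched pairs: 20.
Total: 20 rows.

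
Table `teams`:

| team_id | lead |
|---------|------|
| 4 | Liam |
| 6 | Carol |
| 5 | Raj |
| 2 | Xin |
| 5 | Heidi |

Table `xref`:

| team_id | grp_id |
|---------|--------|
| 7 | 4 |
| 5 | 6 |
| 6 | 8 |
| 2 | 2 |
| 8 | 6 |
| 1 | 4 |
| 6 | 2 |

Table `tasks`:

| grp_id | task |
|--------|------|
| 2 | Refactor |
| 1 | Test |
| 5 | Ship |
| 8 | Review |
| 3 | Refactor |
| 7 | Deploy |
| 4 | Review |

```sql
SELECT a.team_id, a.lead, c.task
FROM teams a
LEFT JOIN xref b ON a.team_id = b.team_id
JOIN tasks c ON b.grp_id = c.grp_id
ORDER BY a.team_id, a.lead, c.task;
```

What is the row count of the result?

Joins associate left-to-right: teams LEFT JOIN xref on team_id gives 6 intermediate row(s).
Then INNER JOIN `tasks c` on grp_id: keep only rows whose b.grp_id appears in c.
Result: 3 row(s).

3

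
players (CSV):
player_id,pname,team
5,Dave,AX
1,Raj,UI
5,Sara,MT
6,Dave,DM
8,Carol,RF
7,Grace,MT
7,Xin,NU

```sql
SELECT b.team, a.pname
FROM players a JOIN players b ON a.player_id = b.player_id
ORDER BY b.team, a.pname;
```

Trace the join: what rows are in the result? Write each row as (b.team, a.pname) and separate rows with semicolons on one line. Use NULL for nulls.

(AX, Dave); (AX, Sara); (DM, Dave); (MT, Dave); (MT, Grace); (MT, Sara); (MT, Xin); (NU, Grace); (NU, Xin); (RF, Carol); (UI, Raj)

INNER JOIN keeps only pairs where the ON condition holds.
Matching on a.player_id = b.player_id.
- a row (player_id=5): matches 2 b row(s) → 2 output row(s).
- a row (player_id=1): matches 1 b row(s) → 1 output row(s).
- a row (player_id=5): matches 2 b row(s) → 2 output row(s).
- a row (player_id=6): matches 1 b row(s) → 1 output row(s).
- a row (player_id=8): matches 1 b row(s) → 1 output row(s).
- a row (player_id=7): matches 2 b row(s) → 2 output row(s).
- a row (player_id=7): matches 2 b row(s) → 2 output row(s).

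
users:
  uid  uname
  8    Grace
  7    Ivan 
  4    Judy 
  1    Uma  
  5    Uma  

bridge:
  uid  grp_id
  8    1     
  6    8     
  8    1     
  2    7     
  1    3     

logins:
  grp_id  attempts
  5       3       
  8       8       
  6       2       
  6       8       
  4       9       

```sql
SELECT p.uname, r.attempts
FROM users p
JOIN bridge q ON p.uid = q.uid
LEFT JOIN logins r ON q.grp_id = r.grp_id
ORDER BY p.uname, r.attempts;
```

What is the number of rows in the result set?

3

Evaluate left to right. First `users p INNER JOIN bridge q` on uid: 3 row(s).
Then LEFT JOIN `logins r` on grp_id: each of those 3 rows is kept; rows whose q.grp_id has no match in r get NULL for r's columns.
Result: 3 row(s).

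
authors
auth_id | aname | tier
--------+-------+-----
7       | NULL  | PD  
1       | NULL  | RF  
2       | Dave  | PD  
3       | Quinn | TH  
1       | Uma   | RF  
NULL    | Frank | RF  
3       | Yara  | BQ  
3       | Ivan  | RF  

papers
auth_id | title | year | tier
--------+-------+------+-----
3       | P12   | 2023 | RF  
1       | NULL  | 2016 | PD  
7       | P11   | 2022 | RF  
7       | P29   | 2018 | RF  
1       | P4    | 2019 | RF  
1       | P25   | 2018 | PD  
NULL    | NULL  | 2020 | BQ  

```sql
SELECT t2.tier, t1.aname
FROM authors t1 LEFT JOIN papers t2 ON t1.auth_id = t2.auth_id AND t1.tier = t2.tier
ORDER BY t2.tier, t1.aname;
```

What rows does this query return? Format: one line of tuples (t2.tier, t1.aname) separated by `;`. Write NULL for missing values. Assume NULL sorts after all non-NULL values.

(RF, Ivan); (RF, Uma); (RF, NULL); (NULL, Dave); (NULL, Frank); (NULL, Quinn); (NULL, Yara); (NULL, NULL)

LEFT JOIN keeps every row from `authors`; unmatched rows get NULL for `papers`'s columns.
Matching on t1.auth_id = t2.auth_id AND t1.tier = t2.tier. A NULL in a compared column never satisfies the condition.
- t1 row (auth_id=7, tier=PD): no match → kept, t2 columns NULL.
- t1 row (auth_id=1, tier=RF): matches 1 t2 row(s) → 1 output row(s).
- t1 row (auth_id=2, tier=PD): no match → kept, t2 columns NULL.
- t1 row (auth_id=3, tier=TH): no match → kept, t2 columns NULL.
- t1 row (auth_id=1, tier=RF): matches 1 t2 row(s) → 1 output row(s).
- t1 row (auth_id=NULL, tier=RF): no match → kept, t2 columns NULL.
- t1 row (auth_id=3, tier=BQ): no match → kept, t2 columns NULL.
- t1 row (auth_id=3, tier=RF): matches 1 t2 row(s) → 1 output row(s).
After projecting and ordering:
t2.tier | t1.aname
RF | Ivan
RF | Uma
RF | NULL
NULL | Dave
NULL | Frank
NULL | Quinn
NULL | Yara
NULL | NULL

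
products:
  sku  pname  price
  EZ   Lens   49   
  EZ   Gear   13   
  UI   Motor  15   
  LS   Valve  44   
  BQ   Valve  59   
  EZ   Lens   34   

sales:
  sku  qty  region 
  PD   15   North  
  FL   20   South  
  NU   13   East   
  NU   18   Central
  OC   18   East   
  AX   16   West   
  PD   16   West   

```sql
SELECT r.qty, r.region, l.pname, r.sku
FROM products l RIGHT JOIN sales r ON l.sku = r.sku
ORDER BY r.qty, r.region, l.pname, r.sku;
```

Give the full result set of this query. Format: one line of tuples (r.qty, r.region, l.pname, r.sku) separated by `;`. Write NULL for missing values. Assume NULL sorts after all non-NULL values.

RIGHT JOIN keeps every row from `sales`; unmatched rows get NULL for `products`'s columns.
Matching on l.sku = r.sku.
- l[0] sku=EZ → no match.
- l[1] sku=EZ → no match.
- l[2] sku=UI → no match.
- l[3] sku=LS → no match.
- l[4] sku=BQ → no match.
- l[5] sku=EZ → no match.
- 7 row(s) from r found no l partner → padded with NULL.
After projecting and ordering:
r.qty | r.region | l.pname | r.sku
13 | East | NULL | NU
15 | North | NULL | PD
16 | West | NULL | AX
16 | West | NULL | PD
18 | Central | NULL | NU
18 | East | NULL | OC
20 | South | NULL | FL

(13, East, NULL, NU); (15, North, NULL, PD); (16, West, NULL, AX); (16, West, NULL, PD); (18, Central, NULL, NU); (18, East, NULL, OC); (20, South, NULL, FL)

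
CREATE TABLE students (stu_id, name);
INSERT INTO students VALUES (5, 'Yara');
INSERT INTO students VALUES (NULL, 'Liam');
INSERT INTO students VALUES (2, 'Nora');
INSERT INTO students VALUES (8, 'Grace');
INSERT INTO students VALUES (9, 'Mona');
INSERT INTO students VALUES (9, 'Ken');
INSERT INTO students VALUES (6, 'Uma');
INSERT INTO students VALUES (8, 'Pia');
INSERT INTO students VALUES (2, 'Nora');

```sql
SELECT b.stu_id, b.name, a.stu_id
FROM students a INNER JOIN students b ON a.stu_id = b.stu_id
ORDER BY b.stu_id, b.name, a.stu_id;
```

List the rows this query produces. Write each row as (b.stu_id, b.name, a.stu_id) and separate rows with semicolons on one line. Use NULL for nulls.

(2, Nora, 2); (2, Nora, 2); (2, Nora, 2); (2, Nora, 2); (5, Yara, 5); (6, Uma, 6); (8, Grace, 8); (8, Grace, 8); (8, Pia, 8); (8, Pia, 8); (9, Ken, 9); (9, Ken, 9); (9, Mona, 9); (9, Mona, 9)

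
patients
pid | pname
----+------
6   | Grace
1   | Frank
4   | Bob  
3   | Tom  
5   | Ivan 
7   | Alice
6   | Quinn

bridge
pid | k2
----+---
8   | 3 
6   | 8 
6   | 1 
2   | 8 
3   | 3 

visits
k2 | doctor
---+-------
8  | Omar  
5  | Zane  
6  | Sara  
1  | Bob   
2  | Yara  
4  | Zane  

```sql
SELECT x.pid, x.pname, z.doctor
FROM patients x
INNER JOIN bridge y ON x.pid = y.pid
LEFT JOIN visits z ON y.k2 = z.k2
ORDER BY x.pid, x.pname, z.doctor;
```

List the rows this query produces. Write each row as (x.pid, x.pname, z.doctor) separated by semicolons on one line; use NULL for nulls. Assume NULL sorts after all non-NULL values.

(3, Tom, NULL); (6, Grace, Bob); (6, Grace, Omar); (6, Quinn, Bob); (6, Quinn, Omar)

Step 1 — x INNER JOIN y on pid → 5 row(s).
Then LEFT JOIN `visits z` on k2: each of those 5 rows is kept; rows whose y.k2 has no match in z get NULL for z's columns.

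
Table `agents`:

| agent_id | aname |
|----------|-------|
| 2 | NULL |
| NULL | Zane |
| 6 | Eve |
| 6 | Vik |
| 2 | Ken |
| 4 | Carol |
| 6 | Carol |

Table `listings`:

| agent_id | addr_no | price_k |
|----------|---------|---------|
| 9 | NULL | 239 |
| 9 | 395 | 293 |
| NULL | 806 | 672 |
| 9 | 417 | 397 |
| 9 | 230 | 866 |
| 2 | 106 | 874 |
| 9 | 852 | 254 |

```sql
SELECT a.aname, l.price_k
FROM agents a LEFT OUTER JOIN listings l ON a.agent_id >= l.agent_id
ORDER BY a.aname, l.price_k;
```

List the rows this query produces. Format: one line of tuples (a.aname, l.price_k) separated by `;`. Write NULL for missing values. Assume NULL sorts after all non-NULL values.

LEFT JOIN keeps every row from `agents`; unmatched rows get NULL for `listings`'s columns.
Matching on a.agent_id >= l.agent_id. A NULL in a compared column never satisfies the condition.
Matched pairs: 6; unmatched a rows kept: 1.

(Carol, 874); (Carol, 874); (Eve, 874); (Ken, 874); (Vik, 874); (Zane, NULL); (NULL, 874)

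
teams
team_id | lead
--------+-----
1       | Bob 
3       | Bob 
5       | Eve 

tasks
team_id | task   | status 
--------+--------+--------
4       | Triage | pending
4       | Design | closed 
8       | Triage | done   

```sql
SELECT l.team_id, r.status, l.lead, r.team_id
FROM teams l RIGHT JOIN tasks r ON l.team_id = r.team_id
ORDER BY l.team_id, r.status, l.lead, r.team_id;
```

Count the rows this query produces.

3

RIGHT JOIN keeps every row from `tasks`; unmatched rows get NULL for `teams`'s columns.
Matching on l.team_id = r.team_id.
- l (team_id=1) has no partner in r.
- l (team_id=3) has no partner in r.
- l (team_id=5) has no partner in r.
- 3 row(s) from r found no l partner → padded with NULL.
Total: 0 matched + 3 padded = 3 rows.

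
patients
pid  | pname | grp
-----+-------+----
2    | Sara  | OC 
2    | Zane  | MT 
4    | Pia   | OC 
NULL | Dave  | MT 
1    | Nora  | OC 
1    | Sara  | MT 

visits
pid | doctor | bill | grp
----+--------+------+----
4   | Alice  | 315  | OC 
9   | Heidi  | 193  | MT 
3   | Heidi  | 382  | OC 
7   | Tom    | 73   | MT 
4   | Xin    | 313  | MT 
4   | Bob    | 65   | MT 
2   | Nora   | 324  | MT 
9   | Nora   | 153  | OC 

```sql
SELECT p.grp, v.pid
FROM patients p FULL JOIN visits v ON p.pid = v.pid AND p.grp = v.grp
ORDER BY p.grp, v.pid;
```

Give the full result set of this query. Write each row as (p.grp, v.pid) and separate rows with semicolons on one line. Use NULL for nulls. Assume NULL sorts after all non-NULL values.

(MT, 2); (MT, NULL); (MT, NULL); (OC, 4); (OC, NULL); (OC, NULL); (NULL, 3); (NULL, 4); (NULL, 4); (NULL, 7); (NULL, 9); (NULL, 9)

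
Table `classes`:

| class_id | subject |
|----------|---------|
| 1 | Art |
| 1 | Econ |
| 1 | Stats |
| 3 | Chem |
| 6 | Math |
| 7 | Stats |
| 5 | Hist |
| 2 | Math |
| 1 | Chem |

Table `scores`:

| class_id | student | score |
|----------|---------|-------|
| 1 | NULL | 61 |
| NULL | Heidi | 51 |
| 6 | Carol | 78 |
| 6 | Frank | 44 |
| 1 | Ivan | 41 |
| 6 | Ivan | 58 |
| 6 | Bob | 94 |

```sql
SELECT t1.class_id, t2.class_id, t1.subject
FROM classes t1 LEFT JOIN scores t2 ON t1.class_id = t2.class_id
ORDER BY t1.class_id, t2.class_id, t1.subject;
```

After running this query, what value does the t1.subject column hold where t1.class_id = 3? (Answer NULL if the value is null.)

LEFT JOIN keeps every row from `classes`; unmatched rows get NULL for `scores`'s columns.
Matching on t1.class_id = t2.class_id. A NULL in a compared column never satisfies the condition.
- class_id=1: 2 matching t2 row(s), so 2 row(s) emitted.
- class_id=1: 2 matching t2 row(s), so 2 row(s) emitted.
- class_id=1: 2 matching t2 row(s), so 2 row(s) emitted.
- class_id=3: no t2 row matches, row kept with t2 columns NULL.
- class_id=6: 4 matching t2 row(s), so 4 row(s) emitted.
- class_id=7: no t2 row matches, row kept with t2 columns NULL.
- class_id=5: no t2 row matches, row kept with t2 columns NULL.
- class_id=2: no t2 row matches, row kept with t2 columns NULL.
- class_id=1: 2 matching t2 row(s), so 2 row(s) emitted.

Chem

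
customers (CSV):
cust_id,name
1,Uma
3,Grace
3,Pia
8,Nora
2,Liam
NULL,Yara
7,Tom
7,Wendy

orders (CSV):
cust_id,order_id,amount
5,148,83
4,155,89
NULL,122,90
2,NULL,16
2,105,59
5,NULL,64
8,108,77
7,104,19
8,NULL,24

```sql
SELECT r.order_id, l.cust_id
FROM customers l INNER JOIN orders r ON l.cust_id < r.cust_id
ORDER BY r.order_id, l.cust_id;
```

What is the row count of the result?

INNER JOIN keeps only pairs where the ON condition holds.
Matching on l.cust_id < r.cust_id. A NULL in a compared column never satisfies the condition.
Matched pairs: 30.
Total: 30 rows.

30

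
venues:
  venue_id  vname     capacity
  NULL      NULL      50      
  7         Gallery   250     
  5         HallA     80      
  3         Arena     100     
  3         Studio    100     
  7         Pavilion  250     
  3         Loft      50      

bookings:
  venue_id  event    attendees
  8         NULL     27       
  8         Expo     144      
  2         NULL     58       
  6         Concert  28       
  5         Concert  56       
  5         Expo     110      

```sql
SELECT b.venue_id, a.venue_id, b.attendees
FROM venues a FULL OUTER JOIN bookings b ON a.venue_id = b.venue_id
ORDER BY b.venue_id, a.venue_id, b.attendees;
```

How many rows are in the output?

FULL OUTER JOIN keeps every row from both sides; unmatched rows get NULL for the other side's columns.
Matching on a.venue_id = b.venue_id. A NULL in a compared column never satisfies the condition.
- a[0] venue_id=NULL → no match; kept with NULLs on the b side.
- a[1] venue_id=7 → no match; kept with NULLs on the b side.
- a[2] venue_id=5 → 2 match(es) in b → 2 row(s).
- a[3] venue_id=3 → no match; kept with NULLs on the b side.
- a[4] venue_id=3 → no match; kept with NULLs on the b side.
- a[5] venue_id=7 → no match; kept with NULLs on the b side.
- a[6] venue_id=3 → no match; kept with NULLs on the b side.
- 4 row(s) from b found no a partner → padded with NULL.
Total: 2 matched + 10 padded = 12 rows.

12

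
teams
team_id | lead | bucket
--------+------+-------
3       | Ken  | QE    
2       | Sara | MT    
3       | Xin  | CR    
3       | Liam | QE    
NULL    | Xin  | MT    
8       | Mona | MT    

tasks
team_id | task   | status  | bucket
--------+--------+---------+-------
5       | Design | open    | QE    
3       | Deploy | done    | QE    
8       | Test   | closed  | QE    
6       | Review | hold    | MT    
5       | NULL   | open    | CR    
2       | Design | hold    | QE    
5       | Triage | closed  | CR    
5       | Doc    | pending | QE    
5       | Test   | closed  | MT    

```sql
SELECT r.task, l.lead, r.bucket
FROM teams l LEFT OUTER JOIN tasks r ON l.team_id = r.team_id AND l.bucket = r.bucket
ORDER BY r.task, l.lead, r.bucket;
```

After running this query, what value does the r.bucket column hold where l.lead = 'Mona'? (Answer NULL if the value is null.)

LEFT JOIN keeps every row from `teams`; unmatched rows get NULL for `tasks`'s columns.
Matching on l.team_id = r.team_id AND l.bucket = r.bucket. A NULL in a compared column never satisfies the condition.
- l row (team_id=3, bucket=QE): matches 1 r row(s) → 1 output row(s).
- l row (team_id=2, bucket=MT): no match → kept, r columns NULL.
- l row (team_id=3, bucket=CR): no match → kept, r columns NULL.
- l row (team_id=3, bucket=QE): matches 1 r row(s) → 1 output row(s).
- l row (team_id=NULL, bucket=MT): no match → kept, r columns NULL.
- l row (team_id=8, bucket=MT): no match → kept, r columns NULL.

NULL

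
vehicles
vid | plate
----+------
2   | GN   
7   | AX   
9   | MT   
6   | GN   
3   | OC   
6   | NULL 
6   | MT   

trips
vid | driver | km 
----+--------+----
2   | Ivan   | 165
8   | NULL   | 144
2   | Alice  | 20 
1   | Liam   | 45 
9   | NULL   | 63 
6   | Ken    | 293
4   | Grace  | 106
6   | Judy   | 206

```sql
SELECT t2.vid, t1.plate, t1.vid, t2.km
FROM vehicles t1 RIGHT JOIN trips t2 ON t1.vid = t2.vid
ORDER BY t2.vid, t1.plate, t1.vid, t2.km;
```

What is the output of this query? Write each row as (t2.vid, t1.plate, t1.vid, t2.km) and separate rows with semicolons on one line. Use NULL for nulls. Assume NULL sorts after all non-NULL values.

(1, NULL, NULL, 45); (2, GN, 2, 20); (2, GN, 2, 165); (4, NULL, NULL, 106); (6, GN, 6, 206); (6, GN, 6, 293); (6, MT, 6, 206); (6, MT, 6, 293); (6, NULL, 6, 206); (6, NULL, 6, 293); (8, NULL, NULL, 144); (9, MT, 9, 63)

RIGHT JOIN keeps every row from `trips`; unmatched rows get NULL for `vehicles`'s columns.
Matching on t1.vid = t2.vid.
Matched pairs: 9; unmatched t2 rows kept: 3.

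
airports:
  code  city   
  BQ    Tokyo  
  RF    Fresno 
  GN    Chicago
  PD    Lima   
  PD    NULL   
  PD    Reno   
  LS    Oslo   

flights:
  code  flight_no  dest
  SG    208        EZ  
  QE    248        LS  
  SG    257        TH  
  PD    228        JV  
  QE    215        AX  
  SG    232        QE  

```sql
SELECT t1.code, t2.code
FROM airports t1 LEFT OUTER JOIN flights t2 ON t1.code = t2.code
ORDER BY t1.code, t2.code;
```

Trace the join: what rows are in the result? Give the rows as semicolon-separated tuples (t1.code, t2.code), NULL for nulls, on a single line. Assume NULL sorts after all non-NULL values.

LEFT JOIN keeps every row from `airports`; unmatched rows get NULL for `flights`'s columns.
Matching on t1.code = t2.code.
- t1 row (code=BQ): no match → kept, t2 columns NULL.
- t1 row (code=RF): no match → kept, t2 columns NULL.
- t1 row (code=GN): no match → kept, t2 columns NULL.
- t1 row (code=PD): matches 1 t2 row(s) → 1 output row(s).
- t1 row (code=PD): matches 1 t2 row(s) → 1 output row(s).
- t1 row (code=PD): matches 1 t2 row(s) → 1 output row(s).
- t1 row (code=LS): no match → kept, t2 columns NULL.
After projecting and ordering:
t1.code | t2.code
BQ | NULL
GN | NULL
LS | NULL
PD | PD
PD | PD
PD | PD
RF | NULL

(BQ, NULL); (GN, NULL); (LS, NULL); (PD, PD); (PD, PD); (PD, PD); (RF, NULL)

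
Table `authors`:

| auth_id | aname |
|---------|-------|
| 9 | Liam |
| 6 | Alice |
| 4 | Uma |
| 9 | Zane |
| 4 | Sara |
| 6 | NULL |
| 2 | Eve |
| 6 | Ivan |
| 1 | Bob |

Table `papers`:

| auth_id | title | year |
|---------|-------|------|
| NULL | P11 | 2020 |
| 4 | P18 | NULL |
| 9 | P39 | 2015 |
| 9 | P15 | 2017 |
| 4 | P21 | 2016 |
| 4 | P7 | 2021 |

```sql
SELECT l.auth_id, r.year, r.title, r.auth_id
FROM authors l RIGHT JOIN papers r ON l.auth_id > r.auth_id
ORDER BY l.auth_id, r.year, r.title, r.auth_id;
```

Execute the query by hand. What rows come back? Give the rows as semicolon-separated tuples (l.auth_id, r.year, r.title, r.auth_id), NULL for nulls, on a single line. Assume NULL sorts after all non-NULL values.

(6, 2016, P21, 4); (6, 2016, P21, 4); (6, 2016, P21, 4); (6, 2021, P7, 4); (6, 2021, P7, 4); (6, 2021, P7, 4); (6, NULL, P18, 4); (6, NULL, P18, 4); (6, NULL, P18, 4); (9, 2016, P21, 4); (9, 2016, P21, 4); (9, 2021, P7, 4); (9, 2021, P7, 4); (9, NULL, P18, 4); (9, NULL, P18, 4); (NULL, 2015, P39, 9); (NULL, 2017, P15, 9); (NULL, 2020, P11, NULL)

RIGHT JOIN keeps every row from `papers`; unmatched rows get NULL for `authors`'s columns.
Matching on l.auth_id > r.auth_id. A NULL in a compared column never satisfies the condition.
- l[0] auth_id=9 → 3 match(es) in r → 3 row(s).
- l[1] auth_id=6 → 3 match(es) in r → 3 row(s).
- l[2] auth_id=4 → no match.
- l[3] auth_id=9 → 3 match(es) in r → 3 row(s).
- l[4] auth_id=4 → no match.
- l[5] auth_id=6 → 3 match(es) in r → 3 row(s).
- l[6] auth_id=2 → no match.
- l[7] auth_id=6 → 3 match(es) in r → 3 row(s).
- l[8] auth_id=1 → no match.
- plus 3 unmatched r row(s), each kept with NULL l columns.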